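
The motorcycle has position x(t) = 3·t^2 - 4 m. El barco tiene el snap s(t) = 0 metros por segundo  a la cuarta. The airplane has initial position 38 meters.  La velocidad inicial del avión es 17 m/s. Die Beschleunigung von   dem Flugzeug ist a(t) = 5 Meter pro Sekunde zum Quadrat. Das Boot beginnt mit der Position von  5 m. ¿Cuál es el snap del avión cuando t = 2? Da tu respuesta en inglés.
We must differentiate our acceleration equation a(t) = 5 2 times. Differentiating acceleration, we get jerk: j(t) = 0. Differentiating jerk, we get snap: s(t) = 0. Using s(t) = 0 and substituting t = 2, we find s = 0.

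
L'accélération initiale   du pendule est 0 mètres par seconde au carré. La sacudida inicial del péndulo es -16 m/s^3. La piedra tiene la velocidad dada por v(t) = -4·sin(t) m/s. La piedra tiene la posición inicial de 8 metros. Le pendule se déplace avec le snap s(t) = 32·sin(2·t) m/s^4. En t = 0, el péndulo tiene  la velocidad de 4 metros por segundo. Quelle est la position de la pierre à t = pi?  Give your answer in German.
Um dies zu lösen, müssen wir 1 Integral unserer Gleichung für die Geschwindigkeit v(t) = -4·sin(t) finden. Durch Integration von der Geschwindigkeit und Verwendung der Anfangsbedingung x(0) = 8, erhalten wir x(t) = 4·cos(t) + 4. Aus der Gleichung für die Position x(t) = 4·cos(t) + 4, setzen wir t = pi ein und erhalten x = 0.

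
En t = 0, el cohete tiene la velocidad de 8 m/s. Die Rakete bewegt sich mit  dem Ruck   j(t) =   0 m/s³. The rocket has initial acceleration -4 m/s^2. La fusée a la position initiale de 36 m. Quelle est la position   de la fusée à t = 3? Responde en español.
Debemos encontrar la integral de nuestra ecuación de la sacudida j(t) = 0 3 veces. La antiderivada de la sacudida, con a(0) = -4, da la aceleración: a(t) = -4. La antiderivada de la aceleración es la velocidad. Usando v(0) = 8, obtenemos v(t) = 8 - 4·t. La integral de la velocidad es la posición. Usando x(0) = 36, obtenemos x(t) = -2·t^2 + 8·t + 36. Usando x(t) = -2·t^2 + 8·t + 36 y sustituyendo t = 3, encontramos x = 42.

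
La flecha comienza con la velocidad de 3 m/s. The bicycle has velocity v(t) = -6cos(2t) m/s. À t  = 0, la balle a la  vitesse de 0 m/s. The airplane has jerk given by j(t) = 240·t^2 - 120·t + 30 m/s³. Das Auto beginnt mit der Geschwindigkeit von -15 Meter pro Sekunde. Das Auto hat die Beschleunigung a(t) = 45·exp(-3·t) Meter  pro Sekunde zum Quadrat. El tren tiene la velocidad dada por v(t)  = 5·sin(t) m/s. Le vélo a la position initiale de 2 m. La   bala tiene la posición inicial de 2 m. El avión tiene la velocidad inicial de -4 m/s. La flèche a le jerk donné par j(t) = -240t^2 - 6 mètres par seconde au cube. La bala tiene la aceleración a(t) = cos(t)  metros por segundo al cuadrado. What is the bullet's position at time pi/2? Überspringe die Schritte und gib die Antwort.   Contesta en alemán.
Die Antwort ist 3.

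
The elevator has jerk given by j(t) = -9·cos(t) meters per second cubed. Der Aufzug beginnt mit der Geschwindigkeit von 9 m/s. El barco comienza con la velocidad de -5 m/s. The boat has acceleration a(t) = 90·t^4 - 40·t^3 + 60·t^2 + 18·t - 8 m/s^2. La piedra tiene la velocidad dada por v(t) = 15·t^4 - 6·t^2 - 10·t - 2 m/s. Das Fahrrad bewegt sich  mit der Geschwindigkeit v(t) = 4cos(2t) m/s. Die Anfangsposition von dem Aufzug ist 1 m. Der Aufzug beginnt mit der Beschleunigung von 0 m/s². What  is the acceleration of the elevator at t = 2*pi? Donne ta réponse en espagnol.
Para resolver esto, necesitamos tomar 1 integral de nuestra ecuación de la sacudida j(t) = -9·cos(t). La integral de la sacudida, con a(0) = 0, da la aceleración: a(t) = -9·sin(t). De la ecuación de la aceleración a(t) = -9·sin(t), sustituimos t = 2*pi para obtener a = 0.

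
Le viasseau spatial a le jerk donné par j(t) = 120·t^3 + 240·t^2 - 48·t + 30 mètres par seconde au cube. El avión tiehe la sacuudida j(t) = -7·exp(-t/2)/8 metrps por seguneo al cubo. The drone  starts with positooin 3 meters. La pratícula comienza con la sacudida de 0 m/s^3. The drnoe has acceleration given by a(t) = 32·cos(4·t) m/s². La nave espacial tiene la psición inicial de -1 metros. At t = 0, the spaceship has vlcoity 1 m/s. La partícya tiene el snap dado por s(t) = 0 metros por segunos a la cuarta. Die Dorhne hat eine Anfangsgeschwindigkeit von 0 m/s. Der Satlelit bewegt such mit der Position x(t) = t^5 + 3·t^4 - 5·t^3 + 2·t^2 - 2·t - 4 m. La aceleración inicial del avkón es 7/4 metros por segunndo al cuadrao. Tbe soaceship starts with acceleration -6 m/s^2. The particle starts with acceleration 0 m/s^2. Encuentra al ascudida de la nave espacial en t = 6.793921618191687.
De la ecuación de la sacudida j(t) = 120·t^3 + 240·t^2 - 48·t + 30, sustituimos t = 6.793921618191687 para obtener j = 48412.4080350193.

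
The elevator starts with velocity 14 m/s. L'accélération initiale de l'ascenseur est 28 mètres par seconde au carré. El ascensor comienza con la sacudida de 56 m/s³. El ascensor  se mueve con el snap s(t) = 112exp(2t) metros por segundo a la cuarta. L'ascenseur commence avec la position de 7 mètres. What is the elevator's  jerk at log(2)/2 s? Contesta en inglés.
To solve this, we need to take 1 antiderivative of our snap equation s(t) = 112·exp(2·t). The antiderivative of snap, with j(0) = 56, gives jerk: j(t) = 56·exp(2·t). From the given jerk equation j(t) = 56·exp(2·t), we substitute t = log(2)/2 to get j = 112.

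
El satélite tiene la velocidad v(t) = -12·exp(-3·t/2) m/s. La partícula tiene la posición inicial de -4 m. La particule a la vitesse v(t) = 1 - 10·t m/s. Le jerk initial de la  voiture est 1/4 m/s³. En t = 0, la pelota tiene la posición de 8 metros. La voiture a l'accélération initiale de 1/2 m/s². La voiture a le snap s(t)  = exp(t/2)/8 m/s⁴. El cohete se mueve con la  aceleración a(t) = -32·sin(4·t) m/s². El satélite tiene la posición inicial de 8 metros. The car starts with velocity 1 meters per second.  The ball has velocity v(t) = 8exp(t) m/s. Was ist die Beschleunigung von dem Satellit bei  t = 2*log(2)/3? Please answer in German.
Um dies zu lösen, müssen wir 1 Ableitung unserer Gleichung für die Geschwindigkeit v(t) = -12·exp(-3·t/2) nehmen. Die Ableitung von der Geschwindigkeit ergibt die Beschleunigung: a(t) = 18·exp(-3·t/2). Aus der Gleichung für die Beschleunigung a(t) = 18·exp(-3·t/2), setzen wir t = 2*log(2)/3 ein und erhalten a = 9.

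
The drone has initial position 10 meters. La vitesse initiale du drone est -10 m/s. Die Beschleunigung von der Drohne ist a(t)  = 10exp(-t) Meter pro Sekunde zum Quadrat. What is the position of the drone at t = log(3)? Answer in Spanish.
Para resolver esto, necesitamos tomar 2 integrales de nuestra ecuación de la aceleración a(t) = 10·exp(-t). Tomando ∫a(t)dt y aplicando v(0) = -10, encontramos v(t) = -10·exp(-t). La integral de la velocidad es la posición. Usando x(0) = 10, obtenemos x(t) = 10·exp(-t). De la ecuación de la posición x(t) = 10·exp(-t), sustituimos t = log(3) para obtener x = 10/3.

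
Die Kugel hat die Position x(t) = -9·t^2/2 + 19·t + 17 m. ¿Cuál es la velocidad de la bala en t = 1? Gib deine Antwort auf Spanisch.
Partiendo de la posición x(t) = -9·t^2/2 + 19·t + 17, tomamos 1 derivada. Derivando la posición, obtenemos la velocidad: v(t) = 19 - 9·t. Tenemos la velocidad v(t) = 19 - 9·t. Sustituyendo t = 1: v(1) = 10.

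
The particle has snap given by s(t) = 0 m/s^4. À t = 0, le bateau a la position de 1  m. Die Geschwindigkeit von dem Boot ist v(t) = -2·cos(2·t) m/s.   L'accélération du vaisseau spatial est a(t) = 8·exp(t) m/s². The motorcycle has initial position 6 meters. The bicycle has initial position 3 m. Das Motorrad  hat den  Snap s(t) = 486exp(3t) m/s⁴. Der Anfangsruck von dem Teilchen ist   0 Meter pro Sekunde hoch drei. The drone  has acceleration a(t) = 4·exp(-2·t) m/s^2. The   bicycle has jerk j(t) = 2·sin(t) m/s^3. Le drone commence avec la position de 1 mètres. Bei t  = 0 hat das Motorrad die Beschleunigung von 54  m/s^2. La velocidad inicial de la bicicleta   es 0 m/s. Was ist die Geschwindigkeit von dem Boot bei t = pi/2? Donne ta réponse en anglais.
We have velocity v(t) = -2·cos(2·t). Substituting t = pi/2: v(pi/2) = 2.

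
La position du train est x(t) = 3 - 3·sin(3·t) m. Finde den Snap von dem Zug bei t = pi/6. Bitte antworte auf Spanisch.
Debemos derivar nuestra ecuación de la posición x(t) = 3 - 3·sin(3·t) 4 veces. Tomando d/dt de x(t), encontramos v(t) = -9·cos(3·t). Derivando la velocidad, obtenemos la aceleración: a(t) = 27·sin(3·t). Tomando d/dt de a(t), encontramos j(t) = 81·cos(3·t). Tomando d/dt de j(t), encontramos s(t) = -243·sin(3·t). De la ecuación del snap s(t) = -243·sin(3·t), sustituimos t = pi/6 para obtener s = -243.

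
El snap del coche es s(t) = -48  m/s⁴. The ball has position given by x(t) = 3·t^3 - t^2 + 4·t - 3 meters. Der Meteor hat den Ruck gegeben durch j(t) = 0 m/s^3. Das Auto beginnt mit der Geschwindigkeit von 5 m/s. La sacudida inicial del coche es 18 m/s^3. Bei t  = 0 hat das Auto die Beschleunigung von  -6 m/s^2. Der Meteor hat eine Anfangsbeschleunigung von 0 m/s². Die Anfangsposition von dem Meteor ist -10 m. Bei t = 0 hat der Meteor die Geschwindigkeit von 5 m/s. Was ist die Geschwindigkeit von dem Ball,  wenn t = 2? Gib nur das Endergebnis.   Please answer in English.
The answer is 36.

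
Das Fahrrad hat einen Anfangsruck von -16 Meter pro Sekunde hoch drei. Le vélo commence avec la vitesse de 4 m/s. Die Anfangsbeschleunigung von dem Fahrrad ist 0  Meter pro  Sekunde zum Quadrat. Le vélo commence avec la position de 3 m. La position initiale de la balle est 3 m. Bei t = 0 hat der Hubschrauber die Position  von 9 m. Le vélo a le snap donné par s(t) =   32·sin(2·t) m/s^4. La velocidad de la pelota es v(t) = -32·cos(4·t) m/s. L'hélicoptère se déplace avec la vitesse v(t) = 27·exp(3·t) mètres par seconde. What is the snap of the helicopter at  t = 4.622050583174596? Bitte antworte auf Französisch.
Nous devons dériver notre équation de la vitesse v(t) = 27·exp(3·t) 3 fois. La dérivée de la vitesse donne l'accélération: a(t) = 81·exp(3·t). La dérivée de l'accélération donne le jerk: j(t) = 243·exp(3·t). La dérivée du jerk donne le snap: s(t) = 729·exp(3·t). Nous avons le snap s(t) = 729·exp(3·t). En substituant t = 4.622050583174596: s(4.622050583174596) = 766868181.056803.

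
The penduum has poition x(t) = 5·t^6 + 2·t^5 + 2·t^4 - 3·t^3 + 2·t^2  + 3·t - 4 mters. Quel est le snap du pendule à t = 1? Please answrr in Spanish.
Para resolver esto, necesitamos tomar 4 derivadas de nuestra ecuación de la posición x(t) = 5·t^6 + 2·t^5 + 2·t^4 - 3·t^3 + 2·t^2 + 3·t - 4. Tomando d/dt de x(t), encontramos v(t) = 30·t^5 + 10·t^4 + 8·t^3 - 9·t^2 + 4·t + 3. Derivando la velocidad, obtenemos la aceleración: a(t) = 150·t^4 + 40·t^3 + 24·t^2 - 18·t + 4. Derivando la aceleración, obtenemos la sacudida: j(t) = 600·t^3 + 120·t^2 + 48·t - 18. La derivada de la sacudida da el snap: s(t) = 1800·t^2 + 240·t + 48. Tenemos el snap s(t) = 1800·t^2 + 240·t + 48. Sustituyendo t = 1: s(1) = 2088.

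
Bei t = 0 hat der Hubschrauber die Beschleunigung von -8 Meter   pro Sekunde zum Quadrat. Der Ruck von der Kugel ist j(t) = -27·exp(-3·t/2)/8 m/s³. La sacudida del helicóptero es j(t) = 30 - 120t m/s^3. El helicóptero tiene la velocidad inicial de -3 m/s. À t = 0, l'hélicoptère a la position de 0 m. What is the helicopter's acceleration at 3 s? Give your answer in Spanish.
Para resolver esto, necesitamos tomar 1 antiderivada de nuestra ecuación de la sacudida j(t) = 30 - 120·t. La antiderivada de la sacudida es la aceleración. Usando a(0) = -8, obtenemos a(t) = -60·t^2 + 30·t - 8. De la ecuación de la aceleración a(t) = -60·t^2 + 30·t - 8, sustituimos t = 3 para obtener a = -458.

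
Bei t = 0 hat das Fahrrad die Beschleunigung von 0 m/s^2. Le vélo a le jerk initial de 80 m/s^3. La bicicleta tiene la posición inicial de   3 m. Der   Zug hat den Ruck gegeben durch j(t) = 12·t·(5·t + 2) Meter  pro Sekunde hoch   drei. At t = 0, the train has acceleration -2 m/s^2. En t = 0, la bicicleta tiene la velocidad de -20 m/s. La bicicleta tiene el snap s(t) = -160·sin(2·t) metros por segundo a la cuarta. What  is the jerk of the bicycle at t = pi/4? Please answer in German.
Wir müssen unsere Gleichung für den Snap s(t) = -160·sin(2·t) 1-mal integrieren. Mit ∫s(t)dt und Anwendung von j(0) = 80, finden wir j(t) = 80·cos(2·t). Wir haben den Ruck j(t) = 80·cos(2·t). Durch Einsetzen von t = pi/4: j(pi/4) = 0.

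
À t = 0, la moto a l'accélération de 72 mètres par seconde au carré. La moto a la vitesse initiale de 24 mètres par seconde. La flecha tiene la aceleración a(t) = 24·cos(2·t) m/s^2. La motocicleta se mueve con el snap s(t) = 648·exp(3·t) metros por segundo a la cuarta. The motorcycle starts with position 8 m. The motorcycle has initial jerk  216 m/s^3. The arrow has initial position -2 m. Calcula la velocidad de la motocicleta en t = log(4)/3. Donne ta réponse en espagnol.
Necesitamos integrar nuestra ecuación del snap s(t) = 648·exp(3·t) 3 veces. La antiderivada del snap, con j(0) = 216, da la sacudida: j(t) = 216·exp(3·t). Integrando la sacudida y usando la condición inicial a(0) = 72, obtenemos a(t) = 72·exp(3·t). La antiderivada de la aceleración es la velocidad. Usando v(0) = 24, obtenemos v(t) = 24·exp(3·t). Tenemos la velocidad v(t) = 24·exp(3·t). Sustituyendo t = log(4)/3: v(log(4)/3) = 96.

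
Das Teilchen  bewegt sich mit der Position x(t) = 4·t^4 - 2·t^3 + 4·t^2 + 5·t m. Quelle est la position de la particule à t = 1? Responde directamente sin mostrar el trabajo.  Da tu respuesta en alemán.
Bei t = 1, x = 11.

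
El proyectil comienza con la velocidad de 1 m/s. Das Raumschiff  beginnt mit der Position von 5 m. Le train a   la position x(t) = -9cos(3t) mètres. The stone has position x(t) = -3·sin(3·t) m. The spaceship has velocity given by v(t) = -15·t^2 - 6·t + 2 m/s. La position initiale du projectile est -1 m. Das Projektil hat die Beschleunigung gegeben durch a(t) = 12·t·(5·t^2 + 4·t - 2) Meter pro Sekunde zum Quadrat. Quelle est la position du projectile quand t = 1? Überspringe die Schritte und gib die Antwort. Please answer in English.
At t = 1, x = 3.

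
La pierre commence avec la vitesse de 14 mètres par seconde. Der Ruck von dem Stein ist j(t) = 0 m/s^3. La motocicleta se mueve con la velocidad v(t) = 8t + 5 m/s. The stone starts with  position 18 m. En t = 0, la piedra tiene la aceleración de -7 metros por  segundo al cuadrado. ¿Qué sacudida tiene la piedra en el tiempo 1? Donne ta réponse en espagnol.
Usando j(t) = 0 y sustituyendo t = 1, encontramos j = 0.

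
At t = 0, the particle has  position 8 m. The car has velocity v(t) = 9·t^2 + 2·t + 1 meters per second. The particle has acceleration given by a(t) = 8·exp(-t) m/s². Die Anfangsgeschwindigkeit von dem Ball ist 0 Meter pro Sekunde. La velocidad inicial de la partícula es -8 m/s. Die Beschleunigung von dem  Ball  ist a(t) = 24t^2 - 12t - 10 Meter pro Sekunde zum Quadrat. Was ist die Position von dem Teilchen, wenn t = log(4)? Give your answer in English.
To solve this, we need to take 2 integrals of our acceleration equation a(t) = 8·exp(-t). Finding the integral of a(t) and using v(0) = -8: v(t) = -8·exp(-t). The integral of velocity, with x(0) = 8, gives position: x(t) = 8·exp(-t). From the given position equation x(t) = 8·exp(-t), we substitute t = log(4) to get x = 2.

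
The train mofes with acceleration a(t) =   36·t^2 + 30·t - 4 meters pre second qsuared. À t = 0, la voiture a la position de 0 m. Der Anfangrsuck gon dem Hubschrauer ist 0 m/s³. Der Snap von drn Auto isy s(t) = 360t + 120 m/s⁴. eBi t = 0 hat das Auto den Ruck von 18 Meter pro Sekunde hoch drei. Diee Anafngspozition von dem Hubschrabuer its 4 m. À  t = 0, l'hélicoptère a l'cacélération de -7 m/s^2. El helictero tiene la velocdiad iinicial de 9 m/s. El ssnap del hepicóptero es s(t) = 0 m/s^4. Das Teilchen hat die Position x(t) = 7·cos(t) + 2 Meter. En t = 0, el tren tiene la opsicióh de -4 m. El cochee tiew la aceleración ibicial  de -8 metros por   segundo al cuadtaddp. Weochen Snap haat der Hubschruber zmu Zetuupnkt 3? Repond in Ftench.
En utilisant s(t) = 0 et en substituant t = 3, nous trouvons s = 0.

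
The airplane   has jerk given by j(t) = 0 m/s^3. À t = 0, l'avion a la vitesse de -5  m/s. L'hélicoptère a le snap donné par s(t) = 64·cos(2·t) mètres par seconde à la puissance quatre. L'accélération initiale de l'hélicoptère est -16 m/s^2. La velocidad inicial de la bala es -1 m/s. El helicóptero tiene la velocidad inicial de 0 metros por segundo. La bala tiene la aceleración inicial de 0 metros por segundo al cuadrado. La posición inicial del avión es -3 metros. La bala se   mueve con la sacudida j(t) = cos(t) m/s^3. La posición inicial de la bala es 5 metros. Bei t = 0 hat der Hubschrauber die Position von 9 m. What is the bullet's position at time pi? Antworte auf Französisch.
Nous devons intégrer notre équation du jerk j(t) = cos(t) 3 fois. La primitive du jerk est l'accélération. En utilisant a(0) = 0, nous obtenons a(t) = sin(t). L'intégrale de l'accélération est la vitesse. En utilisant v(0) = -1, nous obtenons v(t) = -cos(t). En prenant ∫v(t)dt et en appliquant x(0) = 5, nous trouvons x(t) = 5 - sin(t). Nous avons la position x(t) = 5 - sin(t). En substituant t = pi: x(pi) = 5.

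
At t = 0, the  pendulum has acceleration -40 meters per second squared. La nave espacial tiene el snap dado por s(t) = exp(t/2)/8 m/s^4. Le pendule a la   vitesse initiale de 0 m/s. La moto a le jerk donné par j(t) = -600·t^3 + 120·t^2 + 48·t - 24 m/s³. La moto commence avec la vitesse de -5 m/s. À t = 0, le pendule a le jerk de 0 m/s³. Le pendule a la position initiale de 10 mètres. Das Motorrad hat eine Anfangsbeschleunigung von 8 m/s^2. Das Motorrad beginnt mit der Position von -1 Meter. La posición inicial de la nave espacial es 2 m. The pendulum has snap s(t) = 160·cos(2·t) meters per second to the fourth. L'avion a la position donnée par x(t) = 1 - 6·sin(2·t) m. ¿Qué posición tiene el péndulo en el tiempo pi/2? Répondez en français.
Pour résoudre ceci, nous devons prendre 4 primitives de notre équation du snap s(t) = 160·cos(2·t). L'intégrale du snap est le jerk. En utilisant j(0) = 0, nous obtenons j(t) = 80·sin(2·t). En intégrant le jerk et en utilisant la condition initiale a(0) = -40, nous obtenons a(t) = -40·cos(2·t). La primitive de l'accélération est la vitesse. En utilisant v(0) = 0, nous obtenons v(t) = -20·sin(2·t). En prenant ∫v(t)dt et en appliquant x(0) = 10, nous trouvons x(t) = 10·cos(2·t). Nous avons la position x(t) = 10·cos(2·t). En substituant t = pi/2: x(pi/2) = -10.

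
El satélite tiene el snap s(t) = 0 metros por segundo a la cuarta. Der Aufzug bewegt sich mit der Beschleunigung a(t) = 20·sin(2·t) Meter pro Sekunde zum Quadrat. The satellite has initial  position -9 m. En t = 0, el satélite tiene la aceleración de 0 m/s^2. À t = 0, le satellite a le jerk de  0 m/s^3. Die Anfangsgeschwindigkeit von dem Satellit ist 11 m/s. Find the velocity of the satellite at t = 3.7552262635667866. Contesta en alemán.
Um dies zu lösen, müssen wir 3 Stammfunktionen unserer Gleichung für den Snap s(t) = 0 finden. Das Integral von dem Snap, mit j(0) = 0, ergibt den Ruck: j(t) = 0. Die Stammfunktion von dem Ruck, mit a(0) = 0, ergibt die Beschleunigung: a(t) = 0. Das Integral von der Beschleunigung ist die Geschwindigkeit. Mit v(0) = 11 erhalten wir v(t) = 11. Aus der Gleichung für die Geschwindigkeit v(t) = 11, setzen wir t = 3.7552262635667866 ein und erhalten v = 11.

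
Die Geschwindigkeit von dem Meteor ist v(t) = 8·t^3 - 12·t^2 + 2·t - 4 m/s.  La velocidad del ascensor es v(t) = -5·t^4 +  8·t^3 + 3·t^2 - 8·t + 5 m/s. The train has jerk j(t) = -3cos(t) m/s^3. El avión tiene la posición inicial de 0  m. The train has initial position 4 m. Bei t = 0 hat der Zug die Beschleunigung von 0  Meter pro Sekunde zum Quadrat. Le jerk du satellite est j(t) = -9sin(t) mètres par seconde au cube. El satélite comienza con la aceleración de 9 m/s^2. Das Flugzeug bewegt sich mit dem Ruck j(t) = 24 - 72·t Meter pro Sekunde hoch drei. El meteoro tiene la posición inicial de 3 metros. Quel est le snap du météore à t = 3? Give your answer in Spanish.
Para resolver esto, necesitamos tomar 3 derivadas de nuestra ecuación de la velocidad v(t) = 8·t^3 - 12·t^2 + 2·t - 4. La derivada de la velocidad da la aceleración: a(t) = 24·t^2 - 24·t + 2. Derivando la aceleración, obtenemos la sacudida: j(t) = 48·t - 24. Tomando d/dt de j(t), encontramos s(t) = 48. Tenemos el snap s(t) = 48. Sustituyendo t = 3: s(3) = 48.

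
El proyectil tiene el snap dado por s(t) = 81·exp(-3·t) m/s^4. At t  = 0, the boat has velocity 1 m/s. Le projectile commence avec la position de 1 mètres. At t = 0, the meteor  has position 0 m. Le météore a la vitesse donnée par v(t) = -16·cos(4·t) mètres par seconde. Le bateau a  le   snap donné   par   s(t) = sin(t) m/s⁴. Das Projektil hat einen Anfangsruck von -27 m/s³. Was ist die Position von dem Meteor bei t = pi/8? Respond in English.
We need to integrate our velocity equation v(t) = -16·cos(4·t) 1 time. The antiderivative of velocity is position. Using x(0) = 0, we get x(t) = -4·sin(4·t). Using x(t) = -4·sin(4·t) and substituting t = pi/8, we find x = -4.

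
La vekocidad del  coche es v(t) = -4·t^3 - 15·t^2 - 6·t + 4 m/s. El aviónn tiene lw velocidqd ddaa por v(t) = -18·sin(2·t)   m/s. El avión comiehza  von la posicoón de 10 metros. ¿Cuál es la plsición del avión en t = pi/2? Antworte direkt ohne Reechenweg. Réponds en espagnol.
La posición en t = pi/2 es x = -8.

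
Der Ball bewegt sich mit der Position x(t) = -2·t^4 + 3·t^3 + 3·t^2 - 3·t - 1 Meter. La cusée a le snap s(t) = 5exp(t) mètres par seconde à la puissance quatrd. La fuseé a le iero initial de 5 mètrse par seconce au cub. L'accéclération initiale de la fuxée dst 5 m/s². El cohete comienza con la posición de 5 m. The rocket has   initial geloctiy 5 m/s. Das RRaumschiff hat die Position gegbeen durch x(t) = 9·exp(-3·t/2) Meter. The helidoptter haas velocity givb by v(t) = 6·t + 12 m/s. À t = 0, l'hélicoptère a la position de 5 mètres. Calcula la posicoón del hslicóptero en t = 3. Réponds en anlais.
Starting from velocity v(t) = 6·t + 12, we take 1 integral. Finding the antiderivative of v(t) and using x(0) = 5: x(t) = 3·t^2 + 12·t + 5. From the given position equation x(t) = 3·t^2 + 12·t + 5, we substitute t = 3 to get x = 68.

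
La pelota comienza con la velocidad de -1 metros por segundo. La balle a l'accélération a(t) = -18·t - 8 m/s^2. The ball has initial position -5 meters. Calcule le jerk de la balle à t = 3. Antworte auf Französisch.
Pour résoudre ceci, nous devons prendre 1 dérivée de notre équation de l'accélération a(t) = -18·t - 8. La dérivée de l'accélération donne le jerk: j(t) = -18. De l'équation du jerk j(t) = -18, nous substituons t = 3 pour obtenir j = -18.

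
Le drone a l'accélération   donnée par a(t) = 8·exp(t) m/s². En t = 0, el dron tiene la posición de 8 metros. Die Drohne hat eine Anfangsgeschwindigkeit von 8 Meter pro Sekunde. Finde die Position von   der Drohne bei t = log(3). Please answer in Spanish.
Para resolver esto, necesitamos tomar 2 integrales de nuestra ecuación de la aceleración a(t) = 8·exp(t). Tomando ∫a(t)dt y aplicando v(0) = 8, encontramos v(t) = 8·exp(t). La integral de la velocidad, con x(0) = 8, da la posición: x(t) = 8·exp(t). De la ecuación de la posición x(t) = 8·exp(t), sustituimos t = log(3) para obtener x = 24.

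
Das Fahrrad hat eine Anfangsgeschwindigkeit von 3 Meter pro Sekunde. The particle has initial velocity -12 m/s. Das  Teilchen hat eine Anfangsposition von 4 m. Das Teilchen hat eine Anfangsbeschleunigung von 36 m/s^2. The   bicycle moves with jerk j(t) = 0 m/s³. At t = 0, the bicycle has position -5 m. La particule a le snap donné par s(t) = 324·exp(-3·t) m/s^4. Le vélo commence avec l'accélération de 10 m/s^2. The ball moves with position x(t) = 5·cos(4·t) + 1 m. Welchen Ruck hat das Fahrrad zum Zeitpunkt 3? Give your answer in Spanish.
Usando j(t) = 0 y sustituyendo t = 3, encontramos j = 0.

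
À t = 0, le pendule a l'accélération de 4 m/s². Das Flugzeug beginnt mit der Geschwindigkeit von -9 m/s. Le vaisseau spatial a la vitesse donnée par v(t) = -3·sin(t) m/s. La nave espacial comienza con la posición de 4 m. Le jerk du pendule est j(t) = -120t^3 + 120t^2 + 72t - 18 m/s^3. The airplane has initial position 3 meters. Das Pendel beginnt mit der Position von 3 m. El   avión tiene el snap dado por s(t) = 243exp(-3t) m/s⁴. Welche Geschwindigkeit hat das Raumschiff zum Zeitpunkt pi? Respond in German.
Aus der Gleichung für die Geschwindigkeit v(t) = -3·sin(t), setzen wir t = pi ein und erhalten v = 0.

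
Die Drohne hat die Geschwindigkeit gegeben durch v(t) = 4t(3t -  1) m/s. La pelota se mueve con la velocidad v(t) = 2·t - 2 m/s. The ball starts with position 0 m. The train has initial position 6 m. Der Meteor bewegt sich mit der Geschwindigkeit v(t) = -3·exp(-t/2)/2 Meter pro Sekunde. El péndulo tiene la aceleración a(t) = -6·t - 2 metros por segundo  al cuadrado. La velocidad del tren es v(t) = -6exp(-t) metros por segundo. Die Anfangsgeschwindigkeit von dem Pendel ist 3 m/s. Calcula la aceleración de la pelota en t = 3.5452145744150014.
Para resolver esto, necesitamos tomar 1 derivada de nuestra ecuación de la velocidad v(t) = 2·t - 2. La derivada de la velocidad da la aceleración: a(t) = 2. Usando a(t) = 2 y sustituyendo t = 3.5452145744150014, encontramos a = 2.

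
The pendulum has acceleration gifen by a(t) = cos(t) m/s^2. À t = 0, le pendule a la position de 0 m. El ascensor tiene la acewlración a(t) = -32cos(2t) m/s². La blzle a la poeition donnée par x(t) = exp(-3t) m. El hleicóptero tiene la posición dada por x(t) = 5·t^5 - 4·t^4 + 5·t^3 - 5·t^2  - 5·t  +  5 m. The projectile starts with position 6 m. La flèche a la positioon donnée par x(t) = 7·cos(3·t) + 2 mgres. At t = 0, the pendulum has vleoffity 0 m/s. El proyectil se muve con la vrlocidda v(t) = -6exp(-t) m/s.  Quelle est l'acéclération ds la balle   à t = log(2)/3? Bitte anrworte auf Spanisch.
Partiendo de la posición x(t) = exp(-3·t), tomamos 2 derivadas. Tomando d/dt de x(t), encontramos v(t) = -3·exp(-3·t). Derivando la velocidad, obtenemos la aceleración: a(t) = 9·exp(-3·t). Usando a(t) = 9·exp(-3·t) y sustituyendo t = log(2)/3, encontramos a = 9/2.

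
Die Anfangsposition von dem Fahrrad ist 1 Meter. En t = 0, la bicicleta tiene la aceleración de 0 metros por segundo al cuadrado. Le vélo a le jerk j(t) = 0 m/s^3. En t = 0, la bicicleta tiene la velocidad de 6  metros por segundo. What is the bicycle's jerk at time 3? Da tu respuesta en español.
Tenemos la sacudida j(t) = 0. Sustituyendo t = 3: j(3) = 0.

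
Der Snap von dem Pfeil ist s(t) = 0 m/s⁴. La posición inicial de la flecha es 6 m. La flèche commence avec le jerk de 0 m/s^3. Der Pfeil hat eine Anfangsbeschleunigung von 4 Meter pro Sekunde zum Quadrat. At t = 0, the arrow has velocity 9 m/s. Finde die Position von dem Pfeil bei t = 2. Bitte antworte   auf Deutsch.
Wir müssen die Stammfunktion unserer Gleichung für den Snap s(t) = 0 4-mal finden. Die Stammfunktion von dem Snap, mit j(0) = 0, ergibt den Ruck: j(t) = 0. Das Integral von dem Ruck ist die Beschleunigung. Mit a(0) = 4 erhalten wir a(t) = 4. Das Integral von der Beschleunigung, mit v(0) = 9, ergibt die Geschwindigkeit: v(t) = 4·t + 9. Die Stammfunktion von der Geschwindigkeit ist die Position. Mit x(0) = 6 erhalten wir x(t) = 2·t^2 + 9·t + 6. Aus der Gleichung für die Position x(t) = 2·t^2 + 9·t + 6, setzen wir t = 2 ein und erhalten x = 32.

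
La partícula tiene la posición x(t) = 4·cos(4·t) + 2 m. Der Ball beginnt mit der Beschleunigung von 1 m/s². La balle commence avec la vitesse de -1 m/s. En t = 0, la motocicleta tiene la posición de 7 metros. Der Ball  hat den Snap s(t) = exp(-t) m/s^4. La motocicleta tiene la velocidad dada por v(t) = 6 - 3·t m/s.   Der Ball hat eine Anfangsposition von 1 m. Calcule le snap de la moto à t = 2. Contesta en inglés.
We must differentiate our velocity equation v(t) = 6 - 3·t 3 times. The derivative of velocity gives acceleration: a(t) = -3. Differentiating acceleration, we get jerk: j(t) = 0. Differentiating jerk, we get snap: s(t) = 0. Using s(t) = 0 and substituting t = 2, we find s = 0.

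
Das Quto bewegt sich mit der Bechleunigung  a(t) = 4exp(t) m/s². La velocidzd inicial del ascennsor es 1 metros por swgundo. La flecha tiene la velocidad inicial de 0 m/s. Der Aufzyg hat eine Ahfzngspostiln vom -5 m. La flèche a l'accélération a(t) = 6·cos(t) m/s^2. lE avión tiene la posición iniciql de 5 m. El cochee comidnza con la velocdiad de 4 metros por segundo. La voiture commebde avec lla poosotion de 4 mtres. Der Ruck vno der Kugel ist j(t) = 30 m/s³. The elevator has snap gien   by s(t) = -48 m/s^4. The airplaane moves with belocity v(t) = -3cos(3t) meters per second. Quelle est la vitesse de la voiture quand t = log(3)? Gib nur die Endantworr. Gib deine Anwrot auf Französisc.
À t = log(3), v = 12.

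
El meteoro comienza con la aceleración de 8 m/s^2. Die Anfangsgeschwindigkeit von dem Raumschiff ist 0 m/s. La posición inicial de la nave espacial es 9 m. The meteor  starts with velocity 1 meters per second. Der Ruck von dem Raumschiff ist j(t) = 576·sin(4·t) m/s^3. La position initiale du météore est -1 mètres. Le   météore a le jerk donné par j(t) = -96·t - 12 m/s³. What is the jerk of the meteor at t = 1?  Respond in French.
Nous avons le jerk j(t) = -96·t - 12. En substituant t = 1: j(1) = -108.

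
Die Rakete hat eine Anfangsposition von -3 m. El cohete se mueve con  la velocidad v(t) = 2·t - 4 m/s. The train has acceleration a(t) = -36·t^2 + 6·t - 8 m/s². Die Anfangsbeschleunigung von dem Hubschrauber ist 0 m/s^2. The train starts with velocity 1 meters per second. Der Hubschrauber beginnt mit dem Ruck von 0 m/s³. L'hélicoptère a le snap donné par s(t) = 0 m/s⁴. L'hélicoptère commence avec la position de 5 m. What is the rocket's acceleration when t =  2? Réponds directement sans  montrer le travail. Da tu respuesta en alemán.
Bei t = 2, a = 2.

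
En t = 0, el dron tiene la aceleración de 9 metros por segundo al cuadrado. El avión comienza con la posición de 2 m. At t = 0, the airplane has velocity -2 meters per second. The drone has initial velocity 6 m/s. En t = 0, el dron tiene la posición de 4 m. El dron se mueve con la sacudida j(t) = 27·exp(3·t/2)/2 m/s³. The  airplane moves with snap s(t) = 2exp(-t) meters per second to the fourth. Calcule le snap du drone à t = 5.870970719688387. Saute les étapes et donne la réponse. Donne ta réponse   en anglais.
At t = 5.870970719688387, s = 135213.578884662.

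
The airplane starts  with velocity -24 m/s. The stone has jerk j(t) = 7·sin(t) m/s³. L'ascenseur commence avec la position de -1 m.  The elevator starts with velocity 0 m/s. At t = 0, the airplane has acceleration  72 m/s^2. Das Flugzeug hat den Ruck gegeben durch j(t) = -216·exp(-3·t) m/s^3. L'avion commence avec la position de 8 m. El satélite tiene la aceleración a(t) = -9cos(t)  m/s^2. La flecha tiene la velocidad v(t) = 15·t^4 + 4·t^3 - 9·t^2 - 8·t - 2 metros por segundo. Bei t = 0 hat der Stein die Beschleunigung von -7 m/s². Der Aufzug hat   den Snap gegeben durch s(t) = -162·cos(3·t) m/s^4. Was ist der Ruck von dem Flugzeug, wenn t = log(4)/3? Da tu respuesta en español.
Usando j(t) = -216·exp(-3·t) y sustituyendo t = log(4)/3, encontramos j = -54.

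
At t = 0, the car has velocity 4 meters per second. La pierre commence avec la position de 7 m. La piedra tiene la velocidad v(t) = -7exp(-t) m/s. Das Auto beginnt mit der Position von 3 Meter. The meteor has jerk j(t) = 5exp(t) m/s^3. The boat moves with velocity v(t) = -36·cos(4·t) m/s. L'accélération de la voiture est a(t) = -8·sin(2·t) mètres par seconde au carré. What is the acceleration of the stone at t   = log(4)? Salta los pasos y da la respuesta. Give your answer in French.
À t = log(4), a = 7/4.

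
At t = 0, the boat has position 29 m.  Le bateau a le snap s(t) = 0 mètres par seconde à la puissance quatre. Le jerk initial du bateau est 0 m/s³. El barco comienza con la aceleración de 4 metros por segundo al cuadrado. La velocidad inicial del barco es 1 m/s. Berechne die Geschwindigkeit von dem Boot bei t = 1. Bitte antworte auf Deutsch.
Wir müssen die Stammfunktion unserer Gleichung für den Snap s(t) = 0 3-mal finden. Mit ∫s(t)dt und Anwendung von j(0) = 0, finden wir j(t) = 0. Durch Integration von dem Ruck und Verwendung der Anfangsbedingung a(0) = 4, erhalten wir a(t) = 4. Das Integral von der Beschleunigung, mit v(0) = 1, ergibt die Geschwindigkeit: v(t) = 4·t + 1. Aus der Gleichung für die Geschwindigkeit v(t) = 4·t + 1, setzen wir t = 1 ein und erhalten v = 5.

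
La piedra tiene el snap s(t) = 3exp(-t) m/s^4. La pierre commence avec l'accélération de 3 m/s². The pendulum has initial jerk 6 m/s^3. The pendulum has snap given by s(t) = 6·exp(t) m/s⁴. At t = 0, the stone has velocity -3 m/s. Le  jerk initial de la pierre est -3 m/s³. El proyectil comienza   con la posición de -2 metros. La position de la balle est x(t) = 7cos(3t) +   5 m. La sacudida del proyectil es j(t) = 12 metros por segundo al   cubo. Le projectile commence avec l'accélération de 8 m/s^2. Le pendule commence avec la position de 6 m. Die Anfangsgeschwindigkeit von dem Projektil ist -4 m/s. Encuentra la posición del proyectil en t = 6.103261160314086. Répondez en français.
Nous devons trouver l'intégrale de notre équation du jerk j(t) = 12 3 fois. En prenant ∫j(t)dt et en appliquant a(0) = 8, nous trouvons a(t) = 12·t + 8. En prenant ∫a(t)dt et en appliquant v(0) = -4, nous trouvons v(t) = 6·t^2 + 8·t - 4. En prenant ∫v(t)dt et en appliquant x(0) = -2, nous trouvons x(t) = 2·t^3 + 4·t^2 - 4·t - 2. Nous avons la position x(t) = 2·t^3 + 4·t^2 - 4·t - 2. En substituant t = 6.103261160314086: x(6.103261160314086) = 577.276618490924.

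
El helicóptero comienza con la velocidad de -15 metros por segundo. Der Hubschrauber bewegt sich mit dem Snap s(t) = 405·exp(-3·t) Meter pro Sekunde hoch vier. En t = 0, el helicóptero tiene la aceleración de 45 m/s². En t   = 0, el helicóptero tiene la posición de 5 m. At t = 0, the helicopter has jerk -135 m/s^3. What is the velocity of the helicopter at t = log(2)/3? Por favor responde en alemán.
Ausgehend von dem Snap s(t) = 405·exp(-3·t), nehmen wir 3 Integrale. Durch Integration von dem Snap und Verwendung der Anfangsbedingung j(0) = -135, erhalten wir j(t) = -135·exp(-3·t). Durch Integration von dem Ruck und Verwendung der Anfangsbedingung a(0) = 45, erhalten wir a(t) = 45·exp(-3·t). Das Integral von der Beschleunigung ist die Geschwindigkeit. Mit v(0) = -15 erhalten wir v(t) = -15·exp(-3·t). Wir haben die Geschwindigkeit v(t) = -15·exp(-3·t). Durch Einsetzen von t = log(2)/3: v(log(2)/3) = -15/2.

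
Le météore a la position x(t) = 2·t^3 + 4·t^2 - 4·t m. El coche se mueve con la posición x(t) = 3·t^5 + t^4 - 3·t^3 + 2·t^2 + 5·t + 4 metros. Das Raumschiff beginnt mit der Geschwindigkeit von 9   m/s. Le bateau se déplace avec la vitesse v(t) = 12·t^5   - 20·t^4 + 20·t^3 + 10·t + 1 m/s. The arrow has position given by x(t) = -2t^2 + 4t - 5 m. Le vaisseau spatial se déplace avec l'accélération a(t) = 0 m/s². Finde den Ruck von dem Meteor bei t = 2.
Um dies zu lösen, müssen wir 3 Ableitungen unserer Gleichung für die Position x(t) = 2·t^3 + 4·t^2 - 4·t nehmen. Mit d/dt von x(t) finden wir v(t) = 6·t^2 + 8·t - 4. Die Ableitung von der Geschwindigkeit ergibt die Beschleunigung: a(t) = 12·t + 8. Die Ableitung von der Beschleunigung ergibt den Ruck: j(t) = 12. Wir haben den Ruck j(t) = 12. Durch Einsetzen von t = 2: j(2) = 12.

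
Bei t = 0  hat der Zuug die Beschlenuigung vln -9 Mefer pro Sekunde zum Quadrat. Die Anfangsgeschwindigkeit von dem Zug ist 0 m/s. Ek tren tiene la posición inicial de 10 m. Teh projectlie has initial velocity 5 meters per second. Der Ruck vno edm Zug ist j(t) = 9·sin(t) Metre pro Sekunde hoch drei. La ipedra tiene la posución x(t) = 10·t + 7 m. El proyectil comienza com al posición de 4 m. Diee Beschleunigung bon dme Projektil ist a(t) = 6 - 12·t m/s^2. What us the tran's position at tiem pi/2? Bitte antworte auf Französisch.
Pour résoudre ceci, nous devons prendre 3 primitives de notre équation du jerk j(t) = 9·sin(t). En intégrant le jerk et en utilisant la condition initiale a(0) = -9, nous obtenons a(t) = -9·cos(t). La primitive de l'accélération, avec v(0) = 0, donne la vitesse: v(t) = -9·sin(t). La primitive de la vitesse est la position. En utilisant x(0) = 10, nous obtenons x(t) = 9·cos(t) + 1. En utilisant x(t) = 9·cos(t) + 1 et en substituant t = pi/2, nous trouvons x = 1.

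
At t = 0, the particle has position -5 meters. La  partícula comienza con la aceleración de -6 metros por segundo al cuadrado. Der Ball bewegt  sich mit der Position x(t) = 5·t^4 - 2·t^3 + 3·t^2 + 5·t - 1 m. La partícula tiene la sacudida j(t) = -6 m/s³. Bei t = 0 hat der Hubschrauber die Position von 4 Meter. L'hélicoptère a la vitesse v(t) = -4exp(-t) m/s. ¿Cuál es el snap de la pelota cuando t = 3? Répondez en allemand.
Um dies zu lösen, müssen wir 4 Ableitungen unserer Gleichung für die Position x(t) = 5·t^4 - 2·t^3 + 3·t^2 + 5·t - 1 nehmen. Durch Ableiten von der Position erhalten wir die Geschwindigkeit: v(t) = 20·t^3 - 6·t^2 + 6·t + 5. Durch Ableiten von der Geschwindigkeit erhalten wir die Beschleunigung: a(t) = 60·t^2 - 12·t + 6. Mit d/dt von a(t) finden wir j(t) = 120·t - 12. Die Ableitung von dem Ruck ergibt den Snap: s(t) = 120. Wir haben den Snap s(t) = 120. Durch Einsetzen von t = 3: s(3) = 120.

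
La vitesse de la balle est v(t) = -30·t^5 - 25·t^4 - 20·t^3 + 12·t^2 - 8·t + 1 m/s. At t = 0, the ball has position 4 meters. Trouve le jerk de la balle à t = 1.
Pour résoudre ceci, nous devons prendre 2 dérivées de notre équation de la vitesse v(t) = -30·t^5 - 25·t^4 - 20·t^3 + 12·t^2 - 8·t + 1. En prenant d/dt de v(t), nous trouvons a(t) = -150·t^4 - 100·t^3 - 60·t^2 + 24·t - 8. En dérivant l'accélération, nous obtenons le jerk: j(t) = -600·t^3 - 300·t^2 - 120·t + 24. En utilisant j(t) = -600·t^3 - 300·t^2 - 120·t + 24 et en substituant t = 1, nous trouvons j = -996.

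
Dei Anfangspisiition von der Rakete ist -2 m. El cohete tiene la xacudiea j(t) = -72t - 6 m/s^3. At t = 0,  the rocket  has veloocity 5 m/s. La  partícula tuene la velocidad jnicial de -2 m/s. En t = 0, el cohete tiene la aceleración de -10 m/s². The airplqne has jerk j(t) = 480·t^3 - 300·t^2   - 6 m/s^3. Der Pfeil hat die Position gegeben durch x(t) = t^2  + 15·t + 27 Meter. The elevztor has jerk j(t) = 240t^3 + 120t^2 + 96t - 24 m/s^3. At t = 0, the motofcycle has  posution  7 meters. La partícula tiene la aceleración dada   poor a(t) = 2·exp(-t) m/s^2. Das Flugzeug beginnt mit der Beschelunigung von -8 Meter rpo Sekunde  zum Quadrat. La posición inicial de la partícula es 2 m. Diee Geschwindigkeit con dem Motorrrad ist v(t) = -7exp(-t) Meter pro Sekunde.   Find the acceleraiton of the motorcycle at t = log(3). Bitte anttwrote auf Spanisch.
Partiendo de la velocidad v(t) = -7·exp(-t), tomamos 1 derivada. La derivada de la velocidad da la aceleración: a(t) = 7·exp(-t). Tenemos la aceleración a(t) = 7·exp(-t). Sustituyendo t = log(3): a(log(3)) = 7/3.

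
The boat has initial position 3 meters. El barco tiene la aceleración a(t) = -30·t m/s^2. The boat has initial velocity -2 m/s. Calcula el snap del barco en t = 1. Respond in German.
Um dies zu lösen, müssen wir 2 Ableitungen unserer Gleichung für die Beschleunigung a(t) = -30·t nehmen. Durch Ableiten von der Beschleunigung erhalten wir den Ruck: j(t) = -30. Mit d/dt von j(t) finden wir s(t) = 0. Mit s(t) = 0 und Einsetzen von t = 1, finden wir s = 0.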